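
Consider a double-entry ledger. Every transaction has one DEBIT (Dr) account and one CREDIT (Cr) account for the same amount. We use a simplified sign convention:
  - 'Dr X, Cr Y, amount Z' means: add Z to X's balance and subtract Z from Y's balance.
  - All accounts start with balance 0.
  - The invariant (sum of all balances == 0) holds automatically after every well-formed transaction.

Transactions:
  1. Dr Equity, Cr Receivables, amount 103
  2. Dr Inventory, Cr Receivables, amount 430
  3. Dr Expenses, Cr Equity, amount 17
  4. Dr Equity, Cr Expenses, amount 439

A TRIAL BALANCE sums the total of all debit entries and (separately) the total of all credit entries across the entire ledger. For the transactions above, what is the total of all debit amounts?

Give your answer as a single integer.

Txn 1: debit+=103
Txn 2: debit+=430
Txn 3: debit+=17
Txn 4: debit+=439
Total debits = 989

Answer: 989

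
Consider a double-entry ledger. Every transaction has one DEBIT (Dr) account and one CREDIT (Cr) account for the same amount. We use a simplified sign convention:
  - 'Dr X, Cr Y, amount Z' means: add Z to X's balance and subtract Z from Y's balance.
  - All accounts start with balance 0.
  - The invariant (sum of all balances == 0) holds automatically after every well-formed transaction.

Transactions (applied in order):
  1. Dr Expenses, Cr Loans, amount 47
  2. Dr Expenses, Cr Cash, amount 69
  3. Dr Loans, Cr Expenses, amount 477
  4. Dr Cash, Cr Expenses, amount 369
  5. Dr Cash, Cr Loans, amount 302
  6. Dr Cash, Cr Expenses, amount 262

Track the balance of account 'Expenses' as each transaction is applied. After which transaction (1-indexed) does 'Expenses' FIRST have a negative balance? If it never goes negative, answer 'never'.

After txn 1: Expenses=47
After txn 2: Expenses=116
After txn 3: Expenses=-361

Answer: 3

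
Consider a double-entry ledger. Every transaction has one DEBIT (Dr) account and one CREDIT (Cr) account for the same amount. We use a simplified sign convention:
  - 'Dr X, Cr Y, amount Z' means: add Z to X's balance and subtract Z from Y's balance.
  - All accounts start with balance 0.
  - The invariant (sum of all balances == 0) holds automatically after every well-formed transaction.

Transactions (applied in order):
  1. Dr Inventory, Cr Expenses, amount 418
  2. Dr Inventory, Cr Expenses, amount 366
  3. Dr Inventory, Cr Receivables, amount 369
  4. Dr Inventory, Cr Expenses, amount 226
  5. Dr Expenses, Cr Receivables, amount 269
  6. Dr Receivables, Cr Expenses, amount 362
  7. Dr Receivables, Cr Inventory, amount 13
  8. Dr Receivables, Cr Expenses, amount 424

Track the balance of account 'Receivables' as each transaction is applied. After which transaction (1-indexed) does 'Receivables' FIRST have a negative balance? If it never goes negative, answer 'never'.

After txn 1: Receivables=0
After txn 2: Receivables=0
After txn 3: Receivables=-369

Answer: 3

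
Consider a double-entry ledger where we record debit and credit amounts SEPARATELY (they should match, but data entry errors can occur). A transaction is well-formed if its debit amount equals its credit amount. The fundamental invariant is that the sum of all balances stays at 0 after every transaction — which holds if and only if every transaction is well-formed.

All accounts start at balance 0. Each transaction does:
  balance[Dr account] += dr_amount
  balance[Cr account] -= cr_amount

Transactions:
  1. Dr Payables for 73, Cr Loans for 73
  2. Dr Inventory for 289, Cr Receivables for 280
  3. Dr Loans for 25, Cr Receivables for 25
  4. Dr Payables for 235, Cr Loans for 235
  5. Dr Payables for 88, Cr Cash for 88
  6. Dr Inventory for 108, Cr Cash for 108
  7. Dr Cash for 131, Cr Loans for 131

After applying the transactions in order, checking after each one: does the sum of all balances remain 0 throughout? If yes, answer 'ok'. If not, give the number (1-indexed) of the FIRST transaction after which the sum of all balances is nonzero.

Answer: 2

Derivation:
After txn 1: dr=73 cr=73 sum_balances=0
After txn 2: dr=289 cr=280 sum_balances=9
After txn 3: dr=25 cr=25 sum_balances=9
After txn 4: dr=235 cr=235 sum_balances=9
After txn 5: dr=88 cr=88 sum_balances=9
After txn 6: dr=108 cr=108 sum_balances=9
After txn 7: dr=131 cr=131 sum_balances=9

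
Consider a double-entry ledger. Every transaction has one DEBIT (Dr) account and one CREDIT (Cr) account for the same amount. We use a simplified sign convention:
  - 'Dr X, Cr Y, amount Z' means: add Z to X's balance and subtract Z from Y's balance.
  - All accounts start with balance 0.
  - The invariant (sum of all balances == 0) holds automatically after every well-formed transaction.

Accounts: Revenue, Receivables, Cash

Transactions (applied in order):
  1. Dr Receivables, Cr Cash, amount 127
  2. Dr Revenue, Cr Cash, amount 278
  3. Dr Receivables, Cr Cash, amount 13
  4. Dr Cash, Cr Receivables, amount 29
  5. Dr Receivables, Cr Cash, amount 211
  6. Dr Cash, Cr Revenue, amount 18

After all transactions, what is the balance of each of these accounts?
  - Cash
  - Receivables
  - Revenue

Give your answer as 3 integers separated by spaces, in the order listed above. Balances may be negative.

Answer: -582 322 260

Derivation:
After txn 1 (Dr Receivables, Cr Cash, amount 127): Cash=-127 Receivables=127
After txn 2 (Dr Revenue, Cr Cash, amount 278): Cash=-405 Receivables=127 Revenue=278
After txn 3 (Dr Receivables, Cr Cash, amount 13): Cash=-418 Receivables=140 Revenue=278
After txn 4 (Dr Cash, Cr Receivables, amount 29): Cash=-389 Receivables=111 Revenue=278
After txn 5 (Dr Receivables, Cr Cash, amount 211): Cash=-600 Receivables=322 Revenue=278
After txn 6 (Dr Cash, Cr Revenue, amount 18): Cash=-582 Receivables=322 Revenue=260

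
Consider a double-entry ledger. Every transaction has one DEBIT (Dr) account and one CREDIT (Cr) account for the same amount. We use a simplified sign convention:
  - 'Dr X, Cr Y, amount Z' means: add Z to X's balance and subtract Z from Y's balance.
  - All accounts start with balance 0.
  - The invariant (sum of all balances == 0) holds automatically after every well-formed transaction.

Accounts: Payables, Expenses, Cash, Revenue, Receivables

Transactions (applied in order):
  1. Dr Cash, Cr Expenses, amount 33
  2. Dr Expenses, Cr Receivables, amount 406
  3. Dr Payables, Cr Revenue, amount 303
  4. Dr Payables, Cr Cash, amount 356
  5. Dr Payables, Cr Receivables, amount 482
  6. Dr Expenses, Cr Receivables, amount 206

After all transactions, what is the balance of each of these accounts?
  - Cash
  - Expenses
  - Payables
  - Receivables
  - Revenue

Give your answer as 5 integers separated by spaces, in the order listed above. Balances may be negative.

Answer: -323 579 1141 -1094 -303

Derivation:
After txn 1 (Dr Cash, Cr Expenses, amount 33): Cash=33 Expenses=-33
After txn 2 (Dr Expenses, Cr Receivables, amount 406): Cash=33 Expenses=373 Receivables=-406
After txn 3 (Dr Payables, Cr Revenue, amount 303): Cash=33 Expenses=373 Payables=303 Receivables=-406 Revenue=-303
After txn 4 (Dr Payables, Cr Cash, amount 356): Cash=-323 Expenses=373 Payables=659 Receivables=-406 Revenue=-303
After txn 5 (Dr Payables, Cr Receivables, amount 482): Cash=-323 Expenses=373 Payables=1141 Receivables=-888 Revenue=-303
After txn 6 (Dr Expenses, Cr Receivables, amount 206): Cash=-323 Expenses=579 Payables=1141 Receivables=-1094 Revenue=-303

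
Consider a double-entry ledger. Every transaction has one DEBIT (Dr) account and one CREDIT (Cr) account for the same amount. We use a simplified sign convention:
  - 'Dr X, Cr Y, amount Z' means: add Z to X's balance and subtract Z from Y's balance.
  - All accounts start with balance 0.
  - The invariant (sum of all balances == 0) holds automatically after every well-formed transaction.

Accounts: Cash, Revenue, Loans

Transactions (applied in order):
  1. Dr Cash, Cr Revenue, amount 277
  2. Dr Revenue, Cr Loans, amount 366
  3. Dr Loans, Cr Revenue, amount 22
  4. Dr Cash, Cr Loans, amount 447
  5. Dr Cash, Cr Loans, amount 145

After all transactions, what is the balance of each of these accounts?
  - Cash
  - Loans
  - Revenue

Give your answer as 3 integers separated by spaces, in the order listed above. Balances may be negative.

After txn 1 (Dr Cash, Cr Revenue, amount 277): Cash=277 Revenue=-277
After txn 2 (Dr Revenue, Cr Loans, amount 366): Cash=277 Loans=-366 Revenue=89
After txn 3 (Dr Loans, Cr Revenue, amount 22): Cash=277 Loans=-344 Revenue=67
After txn 4 (Dr Cash, Cr Loans, amount 447): Cash=724 Loans=-791 Revenue=67
After txn 5 (Dr Cash, Cr Loans, amount 145): Cash=869 Loans=-936 Revenue=67

Answer: 869 -936 67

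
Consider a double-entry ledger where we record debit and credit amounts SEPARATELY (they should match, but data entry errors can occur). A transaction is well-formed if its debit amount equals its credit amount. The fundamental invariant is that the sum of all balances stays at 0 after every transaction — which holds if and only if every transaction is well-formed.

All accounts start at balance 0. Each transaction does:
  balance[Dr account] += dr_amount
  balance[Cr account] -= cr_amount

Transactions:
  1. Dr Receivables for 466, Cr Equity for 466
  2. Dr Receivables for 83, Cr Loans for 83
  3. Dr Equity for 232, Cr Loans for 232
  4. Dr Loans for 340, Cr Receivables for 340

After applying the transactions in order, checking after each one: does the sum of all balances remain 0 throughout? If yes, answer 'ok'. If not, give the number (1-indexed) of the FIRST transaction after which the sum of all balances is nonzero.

Answer: ok

Derivation:
After txn 1: dr=466 cr=466 sum_balances=0
After txn 2: dr=83 cr=83 sum_balances=0
After txn 3: dr=232 cr=232 sum_balances=0
After txn 4: dr=340 cr=340 sum_balances=0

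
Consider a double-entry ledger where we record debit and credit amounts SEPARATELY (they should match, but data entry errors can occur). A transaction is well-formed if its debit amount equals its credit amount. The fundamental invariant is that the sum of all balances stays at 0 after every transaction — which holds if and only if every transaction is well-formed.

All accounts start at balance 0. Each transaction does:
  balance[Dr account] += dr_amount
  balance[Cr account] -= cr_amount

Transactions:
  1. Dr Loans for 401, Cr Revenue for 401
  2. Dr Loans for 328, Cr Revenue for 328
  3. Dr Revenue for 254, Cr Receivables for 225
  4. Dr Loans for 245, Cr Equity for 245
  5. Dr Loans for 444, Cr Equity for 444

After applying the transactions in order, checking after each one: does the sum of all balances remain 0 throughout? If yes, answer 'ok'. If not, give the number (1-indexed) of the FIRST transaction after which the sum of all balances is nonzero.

Answer: 3

Derivation:
After txn 1: dr=401 cr=401 sum_balances=0
After txn 2: dr=328 cr=328 sum_balances=0
After txn 3: dr=254 cr=225 sum_balances=29
After txn 4: dr=245 cr=245 sum_balances=29
After txn 5: dr=444 cr=444 sum_balances=29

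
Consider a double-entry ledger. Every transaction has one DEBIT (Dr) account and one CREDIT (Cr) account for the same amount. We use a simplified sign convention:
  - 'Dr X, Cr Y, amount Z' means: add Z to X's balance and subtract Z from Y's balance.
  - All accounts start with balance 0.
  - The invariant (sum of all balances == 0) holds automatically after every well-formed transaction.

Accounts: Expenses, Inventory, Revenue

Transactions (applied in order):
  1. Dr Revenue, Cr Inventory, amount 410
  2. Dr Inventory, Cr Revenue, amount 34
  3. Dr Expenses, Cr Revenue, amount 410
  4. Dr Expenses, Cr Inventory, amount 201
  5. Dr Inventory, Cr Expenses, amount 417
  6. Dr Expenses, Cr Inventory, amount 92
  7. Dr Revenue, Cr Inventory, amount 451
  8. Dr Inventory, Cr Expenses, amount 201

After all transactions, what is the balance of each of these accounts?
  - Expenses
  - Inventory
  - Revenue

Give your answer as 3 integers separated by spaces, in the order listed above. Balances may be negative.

Answer: 85 -502 417

Derivation:
After txn 1 (Dr Revenue, Cr Inventory, amount 410): Inventory=-410 Revenue=410
After txn 2 (Dr Inventory, Cr Revenue, amount 34): Inventory=-376 Revenue=376
After txn 3 (Dr Expenses, Cr Revenue, amount 410): Expenses=410 Inventory=-376 Revenue=-34
After txn 4 (Dr Expenses, Cr Inventory, amount 201): Expenses=611 Inventory=-577 Revenue=-34
After txn 5 (Dr Inventory, Cr Expenses, amount 417): Expenses=194 Inventory=-160 Revenue=-34
After txn 6 (Dr Expenses, Cr Inventory, amount 92): Expenses=286 Inventory=-252 Revenue=-34
After txn 7 (Dr Revenue, Cr Inventory, amount 451): Expenses=286 Inventory=-703 Revenue=417
After txn 8 (Dr Inventory, Cr Expenses, amount 201): Expenses=85 Inventory=-502 Revenue=417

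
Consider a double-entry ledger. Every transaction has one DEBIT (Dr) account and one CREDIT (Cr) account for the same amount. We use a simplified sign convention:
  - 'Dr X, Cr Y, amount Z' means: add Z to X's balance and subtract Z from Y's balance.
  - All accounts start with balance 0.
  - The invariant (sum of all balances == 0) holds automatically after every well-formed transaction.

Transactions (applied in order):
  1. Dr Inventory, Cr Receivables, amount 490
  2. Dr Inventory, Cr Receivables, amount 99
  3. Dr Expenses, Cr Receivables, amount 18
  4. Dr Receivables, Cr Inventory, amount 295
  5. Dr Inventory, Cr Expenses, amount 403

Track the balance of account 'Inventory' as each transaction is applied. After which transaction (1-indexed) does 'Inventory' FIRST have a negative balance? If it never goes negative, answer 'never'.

After txn 1: Inventory=490
After txn 2: Inventory=589
After txn 3: Inventory=589
After txn 4: Inventory=294
After txn 5: Inventory=697

Answer: never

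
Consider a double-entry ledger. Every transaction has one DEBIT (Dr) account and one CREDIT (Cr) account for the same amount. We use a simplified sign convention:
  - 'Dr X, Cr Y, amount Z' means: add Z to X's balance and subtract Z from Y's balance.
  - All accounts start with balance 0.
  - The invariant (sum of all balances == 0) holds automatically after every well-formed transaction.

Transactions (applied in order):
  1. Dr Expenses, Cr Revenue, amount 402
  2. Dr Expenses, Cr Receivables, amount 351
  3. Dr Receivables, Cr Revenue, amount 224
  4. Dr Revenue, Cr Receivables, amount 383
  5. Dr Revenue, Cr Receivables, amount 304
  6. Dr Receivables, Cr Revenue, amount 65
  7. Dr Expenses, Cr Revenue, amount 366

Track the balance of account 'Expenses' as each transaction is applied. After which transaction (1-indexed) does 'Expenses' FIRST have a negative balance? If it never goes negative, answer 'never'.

After txn 1: Expenses=402
After txn 2: Expenses=753
After txn 3: Expenses=753
After txn 4: Expenses=753
After txn 5: Expenses=753
After txn 6: Expenses=753
After txn 7: Expenses=1119

Answer: never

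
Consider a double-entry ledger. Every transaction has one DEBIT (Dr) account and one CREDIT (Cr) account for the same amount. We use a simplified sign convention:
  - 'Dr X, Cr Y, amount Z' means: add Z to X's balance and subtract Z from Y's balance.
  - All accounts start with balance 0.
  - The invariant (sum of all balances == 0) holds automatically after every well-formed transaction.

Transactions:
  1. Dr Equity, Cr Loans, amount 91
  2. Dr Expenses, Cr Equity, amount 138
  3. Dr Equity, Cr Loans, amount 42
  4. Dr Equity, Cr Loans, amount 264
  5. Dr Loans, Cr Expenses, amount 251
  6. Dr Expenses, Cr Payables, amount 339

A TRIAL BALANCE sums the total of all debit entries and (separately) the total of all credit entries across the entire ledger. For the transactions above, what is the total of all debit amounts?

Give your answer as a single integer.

Txn 1: debit+=91
Txn 2: debit+=138
Txn 3: debit+=42
Txn 4: debit+=264
Txn 5: debit+=251
Txn 6: debit+=339
Total debits = 1125

Answer: 1125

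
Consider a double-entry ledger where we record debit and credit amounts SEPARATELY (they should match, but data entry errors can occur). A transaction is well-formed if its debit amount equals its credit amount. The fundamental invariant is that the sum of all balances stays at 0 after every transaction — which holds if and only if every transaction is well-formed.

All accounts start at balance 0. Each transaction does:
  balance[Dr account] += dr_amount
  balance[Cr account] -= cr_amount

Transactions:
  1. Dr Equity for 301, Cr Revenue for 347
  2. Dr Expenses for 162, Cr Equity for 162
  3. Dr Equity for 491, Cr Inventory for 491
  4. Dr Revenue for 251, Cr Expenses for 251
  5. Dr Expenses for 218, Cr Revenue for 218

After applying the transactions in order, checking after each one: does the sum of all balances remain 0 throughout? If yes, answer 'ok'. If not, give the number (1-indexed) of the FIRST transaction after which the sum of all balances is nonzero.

Answer: 1

Derivation:
After txn 1: dr=301 cr=347 sum_balances=-46
After txn 2: dr=162 cr=162 sum_balances=-46
After txn 3: dr=491 cr=491 sum_balances=-46
After txn 4: dr=251 cr=251 sum_balances=-46
After txn 5: dr=218 cr=218 sum_balances=-46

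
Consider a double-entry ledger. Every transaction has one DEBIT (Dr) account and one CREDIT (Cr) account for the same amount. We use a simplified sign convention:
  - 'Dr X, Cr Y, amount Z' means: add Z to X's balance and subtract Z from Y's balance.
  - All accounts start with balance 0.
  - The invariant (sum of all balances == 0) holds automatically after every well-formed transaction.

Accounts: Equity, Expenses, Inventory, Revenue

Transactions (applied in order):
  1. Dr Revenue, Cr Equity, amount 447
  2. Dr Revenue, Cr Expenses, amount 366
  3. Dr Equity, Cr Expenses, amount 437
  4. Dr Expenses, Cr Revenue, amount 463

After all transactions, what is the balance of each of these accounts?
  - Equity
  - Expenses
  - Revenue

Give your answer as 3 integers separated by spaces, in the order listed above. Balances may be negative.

After txn 1 (Dr Revenue, Cr Equity, amount 447): Equity=-447 Revenue=447
After txn 2 (Dr Revenue, Cr Expenses, amount 366): Equity=-447 Expenses=-366 Revenue=813
After txn 3 (Dr Equity, Cr Expenses, amount 437): Equity=-10 Expenses=-803 Revenue=813
After txn 4 (Dr Expenses, Cr Revenue, amount 463): Equity=-10 Expenses=-340 Revenue=350

Answer: -10 -340 350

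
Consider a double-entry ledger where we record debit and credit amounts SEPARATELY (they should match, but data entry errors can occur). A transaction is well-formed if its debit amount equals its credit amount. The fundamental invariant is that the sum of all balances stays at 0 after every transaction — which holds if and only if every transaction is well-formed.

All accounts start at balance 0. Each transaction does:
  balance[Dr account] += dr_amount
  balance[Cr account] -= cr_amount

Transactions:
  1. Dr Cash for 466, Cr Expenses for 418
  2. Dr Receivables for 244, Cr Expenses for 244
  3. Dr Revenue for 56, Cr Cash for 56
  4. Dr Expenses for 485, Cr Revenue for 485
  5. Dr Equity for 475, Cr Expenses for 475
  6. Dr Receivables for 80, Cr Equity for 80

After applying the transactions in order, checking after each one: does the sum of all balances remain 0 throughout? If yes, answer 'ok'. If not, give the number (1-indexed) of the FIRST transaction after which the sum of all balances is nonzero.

After txn 1: dr=466 cr=418 sum_balances=48
After txn 2: dr=244 cr=244 sum_balances=48
After txn 3: dr=56 cr=56 sum_balances=48
After txn 4: dr=485 cr=485 sum_balances=48
After txn 5: dr=475 cr=475 sum_balances=48
After txn 6: dr=80 cr=80 sum_balances=48

Answer: 1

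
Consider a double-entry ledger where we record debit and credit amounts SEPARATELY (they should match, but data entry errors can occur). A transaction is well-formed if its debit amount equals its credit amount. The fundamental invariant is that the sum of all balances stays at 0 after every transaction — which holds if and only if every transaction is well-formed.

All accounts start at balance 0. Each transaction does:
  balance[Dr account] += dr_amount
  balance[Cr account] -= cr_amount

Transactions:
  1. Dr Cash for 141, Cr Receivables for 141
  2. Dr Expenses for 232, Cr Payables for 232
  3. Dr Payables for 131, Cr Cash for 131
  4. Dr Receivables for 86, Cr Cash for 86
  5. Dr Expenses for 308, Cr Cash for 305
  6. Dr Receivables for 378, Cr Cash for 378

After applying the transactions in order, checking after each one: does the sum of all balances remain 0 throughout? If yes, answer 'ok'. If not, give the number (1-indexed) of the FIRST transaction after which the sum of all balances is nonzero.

Answer: 5

Derivation:
After txn 1: dr=141 cr=141 sum_balances=0
After txn 2: dr=232 cr=232 sum_balances=0
After txn 3: dr=131 cr=131 sum_balances=0
After txn 4: dr=86 cr=86 sum_balances=0
After txn 5: dr=308 cr=305 sum_balances=3
After txn 6: dr=378 cr=378 sum_balances=3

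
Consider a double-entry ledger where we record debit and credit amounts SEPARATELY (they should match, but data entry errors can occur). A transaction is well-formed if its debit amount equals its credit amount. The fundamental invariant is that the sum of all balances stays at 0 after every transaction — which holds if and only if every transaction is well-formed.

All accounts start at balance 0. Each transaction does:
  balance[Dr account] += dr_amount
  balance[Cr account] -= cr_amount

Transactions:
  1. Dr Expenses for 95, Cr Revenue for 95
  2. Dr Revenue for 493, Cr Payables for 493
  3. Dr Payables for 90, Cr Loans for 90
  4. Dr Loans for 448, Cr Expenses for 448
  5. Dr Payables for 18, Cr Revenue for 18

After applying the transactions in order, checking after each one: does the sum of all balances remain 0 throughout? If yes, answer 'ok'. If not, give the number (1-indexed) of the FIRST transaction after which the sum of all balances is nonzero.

Answer: ok

Derivation:
After txn 1: dr=95 cr=95 sum_balances=0
After txn 2: dr=493 cr=493 sum_balances=0
After txn 3: dr=90 cr=90 sum_balances=0
After txn 4: dr=448 cr=448 sum_balances=0
After txn 5: dr=18 cr=18 sum_balances=0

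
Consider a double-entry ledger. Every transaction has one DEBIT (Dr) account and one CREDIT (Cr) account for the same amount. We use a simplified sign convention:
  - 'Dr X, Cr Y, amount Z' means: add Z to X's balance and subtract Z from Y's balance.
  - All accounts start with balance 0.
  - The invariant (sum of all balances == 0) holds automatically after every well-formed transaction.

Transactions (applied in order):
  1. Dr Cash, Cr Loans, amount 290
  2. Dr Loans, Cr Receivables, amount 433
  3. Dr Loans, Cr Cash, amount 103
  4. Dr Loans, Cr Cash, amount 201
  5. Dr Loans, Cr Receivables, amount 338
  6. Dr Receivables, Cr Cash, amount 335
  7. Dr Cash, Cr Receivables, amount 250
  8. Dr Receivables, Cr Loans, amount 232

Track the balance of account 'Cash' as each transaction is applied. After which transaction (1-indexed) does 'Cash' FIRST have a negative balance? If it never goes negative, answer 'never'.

Answer: 4

Derivation:
After txn 1: Cash=290
After txn 2: Cash=290
After txn 3: Cash=187
After txn 4: Cash=-14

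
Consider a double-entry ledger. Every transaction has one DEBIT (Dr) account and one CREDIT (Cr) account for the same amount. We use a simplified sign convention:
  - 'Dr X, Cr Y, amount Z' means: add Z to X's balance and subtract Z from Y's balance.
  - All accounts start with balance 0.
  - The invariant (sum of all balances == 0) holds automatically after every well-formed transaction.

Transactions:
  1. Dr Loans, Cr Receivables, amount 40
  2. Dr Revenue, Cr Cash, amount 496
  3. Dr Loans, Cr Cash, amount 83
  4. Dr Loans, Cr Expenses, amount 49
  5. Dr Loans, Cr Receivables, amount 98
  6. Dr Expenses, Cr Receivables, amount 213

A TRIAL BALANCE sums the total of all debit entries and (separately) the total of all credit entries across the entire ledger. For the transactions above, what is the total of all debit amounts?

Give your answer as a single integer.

Answer: 979

Derivation:
Txn 1: debit+=40
Txn 2: debit+=496
Txn 3: debit+=83
Txn 4: debit+=49
Txn 5: debit+=98
Txn 6: debit+=213
Total debits = 979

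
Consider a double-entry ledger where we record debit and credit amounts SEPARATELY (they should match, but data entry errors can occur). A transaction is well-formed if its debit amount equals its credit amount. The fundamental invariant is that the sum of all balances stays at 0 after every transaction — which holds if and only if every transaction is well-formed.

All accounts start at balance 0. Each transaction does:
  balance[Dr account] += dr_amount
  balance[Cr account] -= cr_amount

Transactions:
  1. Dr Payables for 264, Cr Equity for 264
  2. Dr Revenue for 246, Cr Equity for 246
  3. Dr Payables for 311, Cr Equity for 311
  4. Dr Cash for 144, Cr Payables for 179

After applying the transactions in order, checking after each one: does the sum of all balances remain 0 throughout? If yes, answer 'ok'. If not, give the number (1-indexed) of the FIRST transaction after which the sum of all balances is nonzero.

After txn 1: dr=264 cr=264 sum_balances=0
After txn 2: dr=246 cr=246 sum_balances=0
After txn 3: dr=311 cr=311 sum_balances=0
After txn 4: dr=144 cr=179 sum_balances=-35

Answer: 4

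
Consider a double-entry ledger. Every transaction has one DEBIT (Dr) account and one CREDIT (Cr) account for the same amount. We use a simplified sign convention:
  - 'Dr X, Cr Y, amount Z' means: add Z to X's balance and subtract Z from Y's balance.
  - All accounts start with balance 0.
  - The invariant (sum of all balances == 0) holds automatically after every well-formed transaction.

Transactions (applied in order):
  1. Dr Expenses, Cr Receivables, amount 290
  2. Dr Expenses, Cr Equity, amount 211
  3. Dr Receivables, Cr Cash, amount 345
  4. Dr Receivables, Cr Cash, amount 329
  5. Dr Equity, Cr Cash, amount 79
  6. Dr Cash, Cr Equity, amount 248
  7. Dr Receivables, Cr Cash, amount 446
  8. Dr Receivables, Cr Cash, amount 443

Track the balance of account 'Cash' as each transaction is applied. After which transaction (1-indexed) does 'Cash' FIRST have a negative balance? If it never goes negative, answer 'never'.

Answer: 3

Derivation:
After txn 1: Cash=0
After txn 2: Cash=0
After txn 3: Cash=-345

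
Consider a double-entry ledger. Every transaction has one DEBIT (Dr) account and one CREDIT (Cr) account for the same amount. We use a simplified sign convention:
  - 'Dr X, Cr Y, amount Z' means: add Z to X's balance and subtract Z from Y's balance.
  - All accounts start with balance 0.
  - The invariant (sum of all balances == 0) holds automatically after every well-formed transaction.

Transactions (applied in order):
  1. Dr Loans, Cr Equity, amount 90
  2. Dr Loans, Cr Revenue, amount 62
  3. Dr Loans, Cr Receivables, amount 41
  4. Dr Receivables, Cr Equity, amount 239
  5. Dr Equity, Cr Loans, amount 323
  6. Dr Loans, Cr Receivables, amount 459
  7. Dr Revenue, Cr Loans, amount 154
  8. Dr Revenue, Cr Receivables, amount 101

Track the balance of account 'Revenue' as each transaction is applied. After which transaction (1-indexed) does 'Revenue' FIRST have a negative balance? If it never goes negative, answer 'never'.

Answer: 2

Derivation:
After txn 1: Revenue=0
After txn 2: Revenue=-62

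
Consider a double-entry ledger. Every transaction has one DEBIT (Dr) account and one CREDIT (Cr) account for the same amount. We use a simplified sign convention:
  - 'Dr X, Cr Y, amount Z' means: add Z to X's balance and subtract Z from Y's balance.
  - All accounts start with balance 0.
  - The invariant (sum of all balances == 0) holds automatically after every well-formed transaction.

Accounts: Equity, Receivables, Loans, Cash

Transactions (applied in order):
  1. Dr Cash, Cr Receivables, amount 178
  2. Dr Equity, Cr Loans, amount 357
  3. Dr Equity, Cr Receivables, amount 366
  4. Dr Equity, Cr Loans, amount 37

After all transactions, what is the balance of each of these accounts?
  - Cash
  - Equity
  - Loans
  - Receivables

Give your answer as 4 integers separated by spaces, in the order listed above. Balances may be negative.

Answer: 178 760 -394 -544

Derivation:
After txn 1 (Dr Cash, Cr Receivables, amount 178): Cash=178 Receivables=-178
After txn 2 (Dr Equity, Cr Loans, amount 357): Cash=178 Equity=357 Loans=-357 Receivables=-178
After txn 3 (Dr Equity, Cr Receivables, amount 366): Cash=178 Equity=723 Loans=-357 Receivables=-544
After txn 4 (Dr Equity, Cr Loans, amount 37): Cash=178 Equity=760 Loans=-394 Receivables=-544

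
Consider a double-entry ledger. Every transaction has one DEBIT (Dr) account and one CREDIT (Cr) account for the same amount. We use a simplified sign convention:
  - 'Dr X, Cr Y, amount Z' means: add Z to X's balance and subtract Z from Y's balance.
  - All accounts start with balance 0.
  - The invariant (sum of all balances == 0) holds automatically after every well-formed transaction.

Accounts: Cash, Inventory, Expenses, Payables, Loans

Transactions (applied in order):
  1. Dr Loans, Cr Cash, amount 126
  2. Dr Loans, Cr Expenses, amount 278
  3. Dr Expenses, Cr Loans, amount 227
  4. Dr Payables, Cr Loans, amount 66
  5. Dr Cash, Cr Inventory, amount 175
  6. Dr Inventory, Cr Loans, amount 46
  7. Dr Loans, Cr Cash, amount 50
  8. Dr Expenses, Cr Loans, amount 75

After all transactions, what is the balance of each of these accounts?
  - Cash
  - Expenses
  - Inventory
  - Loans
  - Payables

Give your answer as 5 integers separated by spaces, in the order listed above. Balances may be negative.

Answer: -1 24 -129 40 66

Derivation:
After txn 1 (Dr Loans, Cr Cash, amount 126): Cash=-126 Loans=126
After txn 2 (Dr Loans, Cr Expenses, amount 278): Cash=-126 Expenses=-278 Loans=404
After txn 3 (Dr Expenses, Cr Loans, amount 227): Cash=-126 Expenses=-51 Loans=177
After txn 4 (Dr Payables, Cr Loans, amount 66): Cash=-126 Expenses=-51 Loans=111 Payables=66
After txn 5 (Dr Cash, Cr Inventory, amount 175): Cash=49 Expenses=-51 Inventory=-175 Loans=111 Payables=66
After txn 6 (Dr Inventory, Cr Loans, amount 46): Cash=49 Expenses=-51 Inventory=-129 Loans=65 Payables=66
After txn 7 (Dr Loans, Cr Cash, amount 50): Cash=-1 Expenses=-51 Inventory=-129 Loans=115 Payables=66
After txn 8 (Dr Expenses, Cr Loans, amount 75): Cash=-1 Expenses=24 Inventory=-129 Loans=40 Payables=66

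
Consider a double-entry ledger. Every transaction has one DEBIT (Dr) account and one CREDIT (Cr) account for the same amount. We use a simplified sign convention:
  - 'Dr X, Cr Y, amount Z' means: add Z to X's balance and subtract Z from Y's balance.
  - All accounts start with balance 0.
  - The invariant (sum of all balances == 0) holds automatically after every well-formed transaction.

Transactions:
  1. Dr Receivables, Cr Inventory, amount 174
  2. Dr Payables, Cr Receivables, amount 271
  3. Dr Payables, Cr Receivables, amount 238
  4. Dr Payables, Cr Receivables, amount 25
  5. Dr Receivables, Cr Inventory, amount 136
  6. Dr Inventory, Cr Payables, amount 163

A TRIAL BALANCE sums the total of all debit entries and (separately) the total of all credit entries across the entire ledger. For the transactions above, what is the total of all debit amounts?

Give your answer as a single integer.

Answer: 1007

Derivation:
Txn 1: debit+=174
Txn 2: debit+=271
Txn 3: debit+=238
Txn 4: debit+=25
Txn 5: debit+=136
Txn 6: debit+=163
Total debits = 1007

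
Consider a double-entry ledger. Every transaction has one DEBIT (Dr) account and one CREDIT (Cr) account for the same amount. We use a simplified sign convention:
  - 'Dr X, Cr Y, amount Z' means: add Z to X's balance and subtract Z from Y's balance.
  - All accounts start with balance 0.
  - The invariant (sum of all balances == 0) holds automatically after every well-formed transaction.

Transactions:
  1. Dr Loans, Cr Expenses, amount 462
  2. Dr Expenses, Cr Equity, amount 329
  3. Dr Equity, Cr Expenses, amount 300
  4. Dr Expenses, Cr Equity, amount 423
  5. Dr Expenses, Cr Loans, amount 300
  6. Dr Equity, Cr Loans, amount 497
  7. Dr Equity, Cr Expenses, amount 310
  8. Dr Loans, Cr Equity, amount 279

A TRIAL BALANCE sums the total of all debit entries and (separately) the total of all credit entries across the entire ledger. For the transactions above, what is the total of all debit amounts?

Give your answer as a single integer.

Txn 1: debit+=462
Txn 2: debit+=329
Txn 3: debit+=300
Txn 4: debit+=423
Txn 5: debit+=300
Txn 6: debit+=497
Txn 7: debit+=310
Txn 8: debit+=279
Total debits = 2900

Answer: 2900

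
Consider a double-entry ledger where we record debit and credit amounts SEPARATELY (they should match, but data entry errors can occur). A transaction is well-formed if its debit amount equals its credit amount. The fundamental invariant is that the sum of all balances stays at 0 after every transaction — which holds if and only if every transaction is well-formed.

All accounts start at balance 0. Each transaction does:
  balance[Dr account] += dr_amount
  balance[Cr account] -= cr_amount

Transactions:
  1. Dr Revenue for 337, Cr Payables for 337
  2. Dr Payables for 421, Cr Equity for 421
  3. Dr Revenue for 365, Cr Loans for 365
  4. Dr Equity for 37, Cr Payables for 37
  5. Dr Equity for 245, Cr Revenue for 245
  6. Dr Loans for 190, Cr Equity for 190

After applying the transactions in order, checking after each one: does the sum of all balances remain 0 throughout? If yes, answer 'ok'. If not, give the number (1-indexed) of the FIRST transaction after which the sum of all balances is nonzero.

Answer: ok

Derivation:
After txn 1: dr=337 cr=337 sum_balances=0
After txn 2: dr=421 cr=421 sum_balances=0
After txn 3: dr=365 cr=365 sum_balances=0
After txn 4: dr=37 cr=37 sum_balances=0
After txn 5: dr=245 cr=245 sum_balances=0
After txn 6: dr=190 cr=190 sum_balances=0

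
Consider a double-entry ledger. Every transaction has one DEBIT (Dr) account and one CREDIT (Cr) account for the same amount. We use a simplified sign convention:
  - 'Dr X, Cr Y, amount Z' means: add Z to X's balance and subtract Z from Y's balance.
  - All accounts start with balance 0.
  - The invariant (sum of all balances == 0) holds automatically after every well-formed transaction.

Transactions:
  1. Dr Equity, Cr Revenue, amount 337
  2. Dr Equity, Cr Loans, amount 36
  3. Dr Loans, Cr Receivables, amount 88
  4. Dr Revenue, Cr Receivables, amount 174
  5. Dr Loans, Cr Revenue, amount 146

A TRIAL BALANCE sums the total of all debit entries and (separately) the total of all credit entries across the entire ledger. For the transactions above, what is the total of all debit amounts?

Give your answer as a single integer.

Answer: 781

Derivation:
Txn 1: debit+=337
Txn 2: debit+=36
Txn 3: debit+=88
Txn 4: debit+=174
Txn 5: debit+=146
Total debits = 781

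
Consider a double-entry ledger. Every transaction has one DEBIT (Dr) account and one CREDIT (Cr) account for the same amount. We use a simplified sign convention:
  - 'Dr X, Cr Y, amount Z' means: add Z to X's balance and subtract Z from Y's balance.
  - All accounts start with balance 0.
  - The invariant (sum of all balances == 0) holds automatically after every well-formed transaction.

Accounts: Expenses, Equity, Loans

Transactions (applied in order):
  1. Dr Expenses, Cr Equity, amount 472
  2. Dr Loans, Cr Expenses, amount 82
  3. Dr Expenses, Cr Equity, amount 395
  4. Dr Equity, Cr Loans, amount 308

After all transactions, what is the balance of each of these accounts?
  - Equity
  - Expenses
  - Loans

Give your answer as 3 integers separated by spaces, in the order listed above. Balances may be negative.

Answer: -559 785 -226

Derivation:
After txn 1 (Dr Expenses, Cr Equity, amount 472): Equity=-472 Expenses=472
After txn 2 (Dr Loans, Cr Expenses, amount 82): Equity=-472 Expenses=390 Loans=82
After txn 3 (Dr Expenses, Cr Equity, amount 395): Equity=-867 Expenses=785 Loans=82
After txn 4 (Dr Equity, Cr Loans, amount 308): Equity=-559 Expenses=785 Loans=-226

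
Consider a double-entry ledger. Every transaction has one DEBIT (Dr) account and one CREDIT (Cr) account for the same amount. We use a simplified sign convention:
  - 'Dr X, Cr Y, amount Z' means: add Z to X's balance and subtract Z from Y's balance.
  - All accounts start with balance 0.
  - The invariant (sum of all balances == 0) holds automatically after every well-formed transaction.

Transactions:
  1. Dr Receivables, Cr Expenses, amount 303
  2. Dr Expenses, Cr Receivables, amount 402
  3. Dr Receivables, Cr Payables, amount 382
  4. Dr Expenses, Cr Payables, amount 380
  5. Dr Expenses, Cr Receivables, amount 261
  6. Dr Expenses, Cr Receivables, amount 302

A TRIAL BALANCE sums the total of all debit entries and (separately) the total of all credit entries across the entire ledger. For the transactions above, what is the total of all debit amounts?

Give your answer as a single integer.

Answer: 2030

Derivation:
Txn 1: debit+=303
Txn 2: debit+=402
Txn 3: debit+=382
Txn 4: debit+=380
Txn 5: debit+=261
Txn 6: debit+=302
Total debits = 2030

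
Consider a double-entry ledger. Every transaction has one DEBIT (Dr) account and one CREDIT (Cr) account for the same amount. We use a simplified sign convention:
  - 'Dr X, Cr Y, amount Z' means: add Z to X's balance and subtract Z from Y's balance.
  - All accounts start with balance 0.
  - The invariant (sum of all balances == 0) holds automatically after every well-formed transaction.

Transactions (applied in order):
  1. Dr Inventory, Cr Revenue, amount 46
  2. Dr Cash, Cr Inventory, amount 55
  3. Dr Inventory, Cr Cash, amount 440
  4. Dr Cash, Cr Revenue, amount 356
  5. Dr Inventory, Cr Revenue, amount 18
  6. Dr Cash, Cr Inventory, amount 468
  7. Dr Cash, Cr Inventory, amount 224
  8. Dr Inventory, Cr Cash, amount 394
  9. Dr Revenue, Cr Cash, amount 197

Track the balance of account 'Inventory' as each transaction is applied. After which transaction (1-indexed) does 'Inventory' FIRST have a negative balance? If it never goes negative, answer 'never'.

After txn 1: Inventory=46
After txn 2: Inventory=-9

Answer: 2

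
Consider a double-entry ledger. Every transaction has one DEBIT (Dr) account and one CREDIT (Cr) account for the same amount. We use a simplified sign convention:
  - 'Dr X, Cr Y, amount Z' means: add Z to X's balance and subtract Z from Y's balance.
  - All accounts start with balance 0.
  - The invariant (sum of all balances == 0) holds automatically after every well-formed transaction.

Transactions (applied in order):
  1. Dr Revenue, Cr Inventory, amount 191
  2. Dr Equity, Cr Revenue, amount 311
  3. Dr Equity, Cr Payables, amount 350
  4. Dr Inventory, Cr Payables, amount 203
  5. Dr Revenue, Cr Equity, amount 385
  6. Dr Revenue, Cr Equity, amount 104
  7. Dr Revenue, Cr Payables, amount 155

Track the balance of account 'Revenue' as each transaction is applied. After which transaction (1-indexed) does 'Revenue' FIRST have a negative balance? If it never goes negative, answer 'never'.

Answer: 2

Derivation:
After txn 1: Revenue=191
After txn 2: Revenue=-120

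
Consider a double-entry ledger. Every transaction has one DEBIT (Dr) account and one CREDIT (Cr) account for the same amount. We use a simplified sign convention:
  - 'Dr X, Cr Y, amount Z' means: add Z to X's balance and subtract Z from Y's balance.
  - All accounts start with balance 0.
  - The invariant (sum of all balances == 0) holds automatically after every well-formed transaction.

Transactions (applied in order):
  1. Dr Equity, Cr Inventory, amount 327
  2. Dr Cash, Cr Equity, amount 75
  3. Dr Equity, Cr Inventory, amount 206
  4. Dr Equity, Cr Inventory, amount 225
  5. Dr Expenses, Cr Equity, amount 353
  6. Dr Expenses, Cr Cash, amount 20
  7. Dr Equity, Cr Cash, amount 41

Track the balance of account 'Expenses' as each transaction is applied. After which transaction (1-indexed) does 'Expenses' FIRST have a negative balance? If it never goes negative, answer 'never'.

After txn 1: Expenses=0
After txn 2: Expenses=0
After txn 3: Expenses=0
After txn 4: Expenses=0
After txn 5: Expenses=353
After txn 6: Expenses=373
After txn 7: Expenses=373

Answer: never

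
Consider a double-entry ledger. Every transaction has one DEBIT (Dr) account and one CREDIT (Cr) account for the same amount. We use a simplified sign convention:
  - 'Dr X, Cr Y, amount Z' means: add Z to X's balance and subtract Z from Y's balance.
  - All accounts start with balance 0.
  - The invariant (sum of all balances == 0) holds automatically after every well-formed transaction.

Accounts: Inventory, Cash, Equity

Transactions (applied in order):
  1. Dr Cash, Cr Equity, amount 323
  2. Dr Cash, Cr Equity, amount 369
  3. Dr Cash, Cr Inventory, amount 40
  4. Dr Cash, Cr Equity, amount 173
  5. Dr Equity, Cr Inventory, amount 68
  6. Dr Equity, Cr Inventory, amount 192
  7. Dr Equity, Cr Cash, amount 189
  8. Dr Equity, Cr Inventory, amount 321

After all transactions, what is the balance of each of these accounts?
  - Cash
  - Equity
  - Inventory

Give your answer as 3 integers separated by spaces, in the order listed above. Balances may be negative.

Answer: 716 -95 -621

Derivation:
After txn 1 (Dr Cash, Cr Equity, amount 323): Cash=323 Equity=-323
After txn 2 (Dr Cash, Cr Equity, amount 369): Cash=692 Equity=-692
After txn 3 (Dr Cash, Cr Inventory, amount 40): Cash=732 Equity=-692 Inventory=-40
After txn 4 (Dr Cash, Cr Equity, amount 173): Cash=905 Equity=-865 Inventory=-40
After txn 5 (Dr Equity, Cr Inventory, amount 68): Cash=905 Equity=-797 Inventory=-108
After txn 6 (Dr Equity, Cr Inventory, amount 192): Cash=905 Equity=-605 Inventory=-300
After txn 7 (Dr Equity, Cr Cash, amount 189): Cash=716 Equity=-416 Inventory=-300
After txn 8 (Dr Equity, Cr Inventory, amount 321): Cash=716 Equity=-95 Inventory=-621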